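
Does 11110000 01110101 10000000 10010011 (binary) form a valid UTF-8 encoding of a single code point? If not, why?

Leading byte 0xF0 = 11110000 → 4-byte form.
Byte 2 is 0x75 = 01110101, which is not 10xxxxxx — expected a continuation byte.

invalid (non-continuation byte where continuation expected)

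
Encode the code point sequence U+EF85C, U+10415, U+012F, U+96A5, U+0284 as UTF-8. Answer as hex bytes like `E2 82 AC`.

F3 AF A1 9C F0 90 90 95 C4 AF E9 9A A5 CA 84

U+EF85C: 4-byte form → F3 AF A1 9C.
U+10415: 4-byte form → F0 90 90 95.
U+012F: 2-byte form → C4 AF.
U+96A5: 3-byte form → E9 9A A5.
U+0284: 2-byte form → CA 84.
Concatenated (15 bytes): F3 AF A1 9C F0 90 90 95 C4 AF E9 9A A5 CA 84.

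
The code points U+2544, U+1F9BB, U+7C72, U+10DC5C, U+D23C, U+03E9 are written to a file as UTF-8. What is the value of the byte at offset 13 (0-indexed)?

0x9C

U+2544 → 3-byte form E2 95 84 at offsets 0–2.
U+1F9BB → 4-byte form F0 9F A6 BB at offsets 3–6.
U+7C72 → 3-byte form E7 B1 B2 at offsets 7–9.
U+10DC5C → 4-byte form F4 8D B1 9C at offsets 10–13.
Offset 13 falls in char 4's range; it's byte 4 of F4 8D B1 9C = 0x9C.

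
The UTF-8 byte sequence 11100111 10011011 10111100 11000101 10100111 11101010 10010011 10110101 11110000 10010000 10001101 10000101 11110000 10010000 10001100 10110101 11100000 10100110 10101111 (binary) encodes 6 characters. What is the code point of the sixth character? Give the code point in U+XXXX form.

Offset 0: leading byte 0xE7 = 11100111 → 3-byte char #1 = E7 9B BC.
Offset 3: leading byte 0xC5 = 11000101 → 2-byte char #2 = C5 A7.
Offset 5: leading byte 0xEA = 11101010 → 3-byte char #3 = EA 93 B5.
Offset 8: leading byte 0xF0 = 11110000 → 4-byte char #4 = F0 90 8D 85.
Offset 12: leading byte 0xF0 = 11110000 → 4-byte char #5 = F0 90 8C B5.
Offset 16: leading byte 0xE0 = 11100000 → 3-byte char #6 = E0 A6 AF.
Leading byte 0xE0 = 11100000 matches 1110xxxx → 3-byte sequence.
Byte 1: 0xE0 = 11100000, payload 0000 (4 bits).
Byte 2: 0xA6 = 10100110 (10xxxxxx ✓), payload 100110.
Byte 3: 0xAF = 10101111 (10xxxxxx ✓), payload 101111.
Concatenate: 0000100110101111 = 0x9AF (16 bits → U+09AF).

U+09AF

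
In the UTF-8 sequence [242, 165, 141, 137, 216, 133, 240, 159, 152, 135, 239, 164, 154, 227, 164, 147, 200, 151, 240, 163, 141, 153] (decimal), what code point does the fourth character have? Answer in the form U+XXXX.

Offset 0: leading byte 0xF2 = 11110010 → 4-byte char #1 = F2 A5 8D 89.
Offset 4: leading byte 0xD8 = 11011000 → 2-byte char #2 = D8 85.
Offset 6: leading byte 0xF0 = 11110000 → 4-byte char #3 = F0 9F 98 87.
Offset 10: leading byte 0xEF = 11101111 → 3-byte char #4 = EF A4 9A.
Leading byte 0xEF = 11101111 matches 1110xxxx → 3-byte sequence.
Byte 1: 0xEF = 11101111, payload 1111 (4 bits).
Byte 2: 0xA4 = 10100100 (10xxxxxx ✓), payload 100100.
Byte 3: 0x9A = 10011010 (10xxxxxx ✓), payload 011010.
Concatenate: 1111100100011010 = 0xF91A (16 bits → U+F91A).

U+F91A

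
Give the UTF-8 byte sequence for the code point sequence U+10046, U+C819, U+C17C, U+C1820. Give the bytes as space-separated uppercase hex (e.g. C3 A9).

F0 90 81 86 EC A0 99 EC 85 BC F3 81 A0 A0

U+10046: 4-byte form → F0 90 81 86.
U+C819: 3-byte form → EC A0 99.
U+C17C: 3-byte form → EC 85 BC.
U+C1820: 4-byte form → F3 81 A0 A0.
Concatenated (14 bytes): F0 90 81 86 EC A0 99 EC 85 BC F3 81 A0 A0.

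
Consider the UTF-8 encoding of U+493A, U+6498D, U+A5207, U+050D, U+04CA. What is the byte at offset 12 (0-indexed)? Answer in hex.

0x8D

U+493A → 3-byte form E4 A4 BA at offsets 0–2.
U+6498D → 4-byte form F1 A4 A6 8D at offsets 3–6.
U+A5207 → 4-byte form F2 A5 88 87 at offsets 7–10.
U+050D → 2-byte form D4 8D at offsets 11–12.
Offset 12 falls in char 4's range; it's byte 2 of D4 8D = 0x8D.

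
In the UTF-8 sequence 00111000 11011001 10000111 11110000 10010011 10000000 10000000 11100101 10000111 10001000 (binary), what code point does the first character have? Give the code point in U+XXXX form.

Offset 0: leading byte 0x38 = 00111000 → 1-byte char #1 = 38.
Leading byte 0x38 = 00111000 matches 0xxxxxxx → 1-byte sequence.
Byte 1: 0x38 = 00111000, payload 0111000 (7 bits).
Concatenate: 0111000 = 0x38 (7 bits → U+0038).

U+0038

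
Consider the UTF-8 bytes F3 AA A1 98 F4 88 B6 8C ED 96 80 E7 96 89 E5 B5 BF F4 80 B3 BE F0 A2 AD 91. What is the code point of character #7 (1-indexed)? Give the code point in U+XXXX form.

Offset 0: leading byte 0xF3 = 11110011 → 4-byte char #1 = F3 AA A1 98.
Offset 4: leading byte 0xF4 = 11110100 → 4-byte char #2 = F4 88 B6 8C.
Offset 8: leading byte 0xED = 11101101 → 3-byte char #3 = ED 96 80.
Offset 11: leading byte 0xE7 = 11100111 → 3-byte char #4 = E7 96 89.
Offset 14: leading byte 0xE5 = 11100101 → 3-byte char #5 = E5 B5 BF.
Offset 17: leading byte 0xF4 = 11110100 → 4-byte char #6 = F4 80 B3 BE.
Offset 21: leading byte 0xF0 = 11110000 → 4-byte char #7 = F0 A2 AD 91.
Leading byte 0xF0 = 11110000 matches 11110xxx → 4-byte sequence.
Byte 1: 0xF0 = 11110000, payload 000 (3 bits).
Byte 2: 0xA2 = 10100010 (10xxxxxx ✓), payload 100010.
Byte 3: 0xAD = 10101101 (10xxxxxx ✓), payload 101101.
Byte 4: 0x91 = 10010001 (10xxxxxx ✓), payload 010001.
Concatenate: 000100010101101010001 = 0x22B51 (21 bits → U+22B51).

U+22B51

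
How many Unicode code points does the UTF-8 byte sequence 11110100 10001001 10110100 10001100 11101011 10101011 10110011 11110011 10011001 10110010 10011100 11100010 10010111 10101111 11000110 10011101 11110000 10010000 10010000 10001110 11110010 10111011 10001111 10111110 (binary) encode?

7

Byte at offset 0: 0xF4 = 11110100 → 4-byte char (#1). Advance 4.
Byte at offset 4: 0xEB = 11101011 → 3-byte char (#2). Advance 3.
Byte at offset 7: 0xF3 = 11110011 → 4-byte char (#3). Advance 4.
Byte at offset 11: 0xE2 = 11100010 → 3-byte char (#4). Advance 3.
Byte at offset 14: 0xC6 = 11000110 → 2-byte char (#5). Advance 2.
Byte at offset 16: 0xF0 = 11110000 → 4-byte char (#6). Advance 4.
Byte at offset 20: 0xF2 = 11110010 → 4-byte char (#7). Advance 4.
Reached end at offset 24 after 7 code points.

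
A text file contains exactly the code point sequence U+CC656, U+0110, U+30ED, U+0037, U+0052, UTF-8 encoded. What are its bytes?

F3 8C 99 96 C4 90 E3 83 AD 37 52

U+CC656: 4-byte form → F3 8C 99 96.
U+0110: 2-byte form → C4 90.
U+30ED: 3-byte form → E3 83 AD.
U+0037: 1-byte form → 37.
U+0052: 1-byte form → 52.
Concatenated (11 bytes): F3 8C 99 96 C4 90 E3 83 AD 37 52.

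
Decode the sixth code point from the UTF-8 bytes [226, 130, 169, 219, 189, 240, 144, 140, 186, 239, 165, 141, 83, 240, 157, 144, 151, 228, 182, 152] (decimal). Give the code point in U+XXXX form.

U+1D417

Offset 0: leading byte 0xE2 = 11100010 → 3-byte char #1 = E2 82 A9.
Offset 3: leading byte 0xDB = 11011011 → 2-byte char #2 = DB BD.
Offset 5: leading byte 0xF0 = 11110000 → 4-byte char #3 = F0 90 8C BA.
Offset 9: leading byte 0xEF = 11101111 → 3-byte char #4 = EF A5 8D.
Offset 12: leading byte 0x53 = 01010011 → 1-byte char #5 = 53.
Offset 13: leading byte 0xF0 = 11110000 → 4-byte char #6 = F0 9D 90 97.
Leading byte 0xF0 = 11110000 matches 11110xxx → 4-byte sequence.
Byte 1: 0xF0 = 11110000, payload 000 (3 bits).
Byte 2: 0x9D = 10011101 (10xxxxxx ✓), payload 011101.
Byte 3: 0x90 = 10010000 (10xxxxxx ✓), payload 010000.
Byte 4: 0x97 = 10010111 (10xxxxxx ✓), payload 010111.
Concatenate: 000011101010000010111 = 0x1D417 (21 bits → U+1D417).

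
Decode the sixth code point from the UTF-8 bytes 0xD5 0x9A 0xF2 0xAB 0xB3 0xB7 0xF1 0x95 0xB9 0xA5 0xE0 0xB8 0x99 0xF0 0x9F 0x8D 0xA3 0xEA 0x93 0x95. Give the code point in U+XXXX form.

U+A4D5

Offset 0: leading byte 0xD5 = 11010101 → 2-byte char #1 = D5 9A.
Offset 2: leading byte 0xF2 = 11110010 → 4-byte char #2 = F2 AB B3 B7.
Offset 6: leading byte 0xF1 = 11110001 → 4-byte char #3 = F1 95 B9 A5.
Offset 10: leading byte 0xE0 = 11100000 → 3-byte char #4 = E0 B8 99.
Offset 13: leading byte 0xF0 = 11110000 → 4-byte char #5 = F0 9F 8D A3.
Offset 17: leading byte 0xEA = 11101010 → 3-byte char #6 = EA 93 95.
Leading byte 0xEA = 11101010 matches 1110xxxx → 3-byte sequence.
Byte 1: 0xEA = 11101010, payload 1010 (4 bits).
Byte 2: 0x93 = 10010011 (10xxxxxx ✓), payload 010011.
Byte 3: 0x95 = 10010101 (10xxxxxx ✓), payload 010101.
Concatenate: 1010010011010101 = 0xA4D5 (16 bits → U+A4D5).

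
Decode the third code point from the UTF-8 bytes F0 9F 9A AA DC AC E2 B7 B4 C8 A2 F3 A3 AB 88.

Offset 0: leading byte 0xF0 = 11110000 → 4-byte char #1 = F0 9F 9A AA.
Offset 4: leading byte 0xDC = 11011100 → 2-byte char #2 = DC AC.
Offset 6: leading byte 0xE2 = 11100010 → 3-byte char #3 = E2 B7 B4.
Leading byte 0xE2 = 11100010 matches 1110xxxx → 3-byte sequence.
Byte 1: 0xE2 = 11100010, payload 0010 (4 bits).
Byte 2: 0xB7 = 10110111 (10xxxxxx ✓), payload 110111.
Byte 3: 0xB4 = 10110100 (10xxxxxx ✓), payload 110100.
Concatenate: 0010110111110100 = 0x2DF4 (16 bits → U+2DF4).

U+2DF4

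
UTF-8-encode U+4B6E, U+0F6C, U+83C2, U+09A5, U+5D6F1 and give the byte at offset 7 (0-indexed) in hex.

0x8F

U+4B6E → 3-byte form E4 AD AE at offsets 0–2.
U+0F6C → 3-byte form E0 BD AC at offsets 3–5.
U+83C2 → 3-byte form E8 8F 82 at offsets 6–8.
Offset 7 falls in char 3's range; it's byte 2 of E8 8F 82 = 0x8F.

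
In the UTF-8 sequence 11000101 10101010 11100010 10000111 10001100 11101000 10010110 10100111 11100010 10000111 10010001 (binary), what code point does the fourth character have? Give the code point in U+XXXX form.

U+21D1

Offset 0: leading byte 0xC5 = 11000101 → 2-byte char #1 = C5 AA.
Offset 2: leading byte 0xE2 = 11100010 → 3-byte char #2 = E2 87 8C.
Offset 5: leading byte 0xE8 = 11101000 → 3-byte char #3 = E8 96 A7.
Offset 8: leading byte 0xE2 = 11100010 → 3-byte char #4 = E2 87 91.
Leading byte 0xE2 = 11100010 matches 1110xxxx → 3-byte sequence.
Byte 1: 0xE2 = 11100010, payload 0010 (4 bits).
Byte 2: 0x87 = 10000111 (10xxxxxx ✓), payload 000111.
Byte 3: 0x91 = 10010001 (10xxxxxx ✓), payload 010001.
Concatenate: 0010000111010001 = 0x21D1 (16 bits → U+21D1).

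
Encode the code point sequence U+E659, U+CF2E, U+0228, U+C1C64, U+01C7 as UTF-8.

U+E659: 3-byte form → EE 99 99.
U+CF2E: 3-byte form → EC BC AE.
U+0228: 2-byte form → C8 A8.
U+C1C64: 4-byte form → F3 81 B1 A4.
U+01C7: 2-byte form → C7 87.
Concatenated (14 bytes): EE 99 99 EC BC AE C8 A8 F3 81 B1 A4 C7 87.

EE 99 99 EC BC AE C8 A8 F3 81 B1 A4 C7 87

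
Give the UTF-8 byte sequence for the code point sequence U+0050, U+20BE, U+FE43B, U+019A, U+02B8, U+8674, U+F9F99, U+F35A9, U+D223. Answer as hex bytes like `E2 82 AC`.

U+0050: 1-byte form → 50.
U+20BE: 3-byte form → E2 82 BE.
U+FE43B: 4-byte form → F3 BE 90 BB.
U+019A: 2-byte form → C6 9A.
U+02B8: 2-byte form → CA B8.
U+8674: 3-byte form → E8 99 B4.
U+F9F99: 4-byte form → F3 B9 BE 99.
U+F35A9: 4-byte form → F3 B3 96 A9.
U+D223: 3-byte form → ED 88 A3.
Concatenated (26 bytes): 50 E2 82 BE F3 BE 90 BB C6 9A CA B8 E8 99 B4 F3 B9 BE 99 F3 B3 96 A9 ED 88 A3.

50 E2 82 BE F3 BE 90 BB C6 9A CA B8 E8 99 B4 F3 B9 BE 99 F3 B3 96 A9 ED 88 A3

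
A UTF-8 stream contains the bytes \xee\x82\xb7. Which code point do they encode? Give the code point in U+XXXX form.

Leading byte 0xEE = 11101110 matches 1110xxxx → 3-byte sequence.
Byte 1: 0xEE = 11101110, payload 1110 (4 bits).
Byte 2: 0x82 = 10000010 (10xxxxxx ✓), payload 000010.
Byte 3: 0xB7 = 10110111 (10xxxxxx ✓), payload 110111.
Concatenate: 1110000010110111 = 0xE0B7 (16 bits → U+E0B7).

U+E0B7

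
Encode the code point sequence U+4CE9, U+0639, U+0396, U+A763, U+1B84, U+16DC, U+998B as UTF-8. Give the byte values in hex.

E4 B3 A9 D8 B9 CE 96 EA 9D A3 E1 AE 84 E1 9B 9C E9 A6 8B

U+4CE9: 3-byte form → E4 B3 A9.
U+0639: 2-byte form → D8 B9.
U+0396: 2-byte form → CE 96.
U+A763: 3-byte form → EA 9D A3.
U+1B84: 3-byte form → E1 AE 84.
U+16DC: 3-byte form → E1 9B 9C.
U+998B: 3-byte form → E9 A6 8B.
Concatenated (19 bytes): E4 B3 A9 D8 B9 CE 96 EA 9D A3 E1 AE 84 E1 9B 9C E9 A6 8B.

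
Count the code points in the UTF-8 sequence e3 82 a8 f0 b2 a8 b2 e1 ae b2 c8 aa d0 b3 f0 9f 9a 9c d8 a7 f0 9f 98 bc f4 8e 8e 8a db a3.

10

Byte at offset 0: 0xE3 = 11100011 → 3-byte char (#1). Advance 3.
Byte at offset 3: 0xF0 = 11110000 → 4-byte char (#2). Advance 4.
Byte at offset 7: 0xE1 = 11100001 → 3-byte char (#3). Advance 3.
Byte at offset 10: 0xC8 = 11001000 → 2-byte char (#4). Advance 2.
Byte at offset 12: 0xD0 = 11010000 → 2-byte char (#5). Advance 2.
Byte at offset 14: 0xF0 = 11110000 → 4-byte char (#6). Advance 4.
Byte at offset 18: 0xD8 = 11011000 → 2-byte char (#7). Advance 2.
Byte at offset 20: 0xF0 = 11110000 → 4-byte char (#8). Advance 4.
Byte at offset 24: 0xF4 = 11110100 → 4-byte char (#9). Advance 4.
Byte at offset 28: 0xDB = 11011011 → 2-byte char (#10). Advance 2.
Reached end at offset 30 after 10 code points.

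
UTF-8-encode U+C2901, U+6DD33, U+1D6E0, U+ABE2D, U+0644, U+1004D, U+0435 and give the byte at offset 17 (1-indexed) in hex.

0xD9

1-indexed offset 17 is 0-indexed offset 16.
U+C2901 → 4-byte form F3 82 A4 81 at offsets 0–3.
U+6DD33 → 4-byte form F1 AD B4 B3 at offsets 4–7.
U+1D6E0 → 4-byte form F0 9D 9B A0 at offsets 8–11.
U+ABE2D → 4-byte form F2 AB B8 AD at offsets 12–15.
U+0644 → 2-byte form D9 84 at offsets 16–17.
Offset 16 falls in char 5's range; it's byte 1 of D9 84 = 0xD9.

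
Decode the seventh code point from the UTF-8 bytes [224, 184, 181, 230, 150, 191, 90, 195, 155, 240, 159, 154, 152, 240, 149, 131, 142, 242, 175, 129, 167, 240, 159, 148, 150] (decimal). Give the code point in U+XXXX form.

U+AF067

Offset 0: leading byte 0xE0 = 11100000 → 3-byte char #1 = E0 B8 B5.
Offset 3: leading byte 0xE6 = 11100110 → 3-byte char #2 = E6 96 BF.
Offset 6: leading byte 0x5A = 01011010 → 1-byte char #3 = 5A.
Offset 7: leading byte 0xC3 = 11000011 → 2-byte char #4 = C3 9B.
Offset 9: leading byte 0xF0 = 11110000 → 4-byte char #5 = F0 9F 9A 98.
Offset 13: leading byte 0xF0 = 11110000 → 4-byte char #6 = F0 95 83 8E.
Offset 17: leading byte 0xF2 = 11110010 → 4-byte char #7 = F2 AF 81 A7.
Leading byte 0xF2 = 11110010 matches 11110xxx → 4-byte sequence.
Byte 1: 0xF2 = 11110010, payload 010 (3 bits).
Byte 2: 0xAF = 10101111 (10xxxxxx ✓), payload 101111.
Byte 3: 0x81 = 10000001 (10xxxxxx ✓), payload 000001.
Byte 4: 0xA7 = 10100111 (10xxxxxx ✓), payload 100111.
Concatenate: 010101111000001100111 = 0xAF067 (21 bits → U+AF067).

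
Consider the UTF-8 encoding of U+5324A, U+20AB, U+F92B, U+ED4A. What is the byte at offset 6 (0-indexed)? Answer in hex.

0xAB

U+5324A → 4-byte form F1 93 89 8A at offsets 0–3.
U+20AB → 3-byte form E2 82 AB at offsets 4–6.
Offset 6 falls in char 2's range; it's byte 3 of E2 82 AB = 0xAB.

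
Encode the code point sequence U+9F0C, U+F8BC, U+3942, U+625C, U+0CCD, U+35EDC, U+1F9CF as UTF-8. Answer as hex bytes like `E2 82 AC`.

E9 BC 8C EF A2 BC E3 A5 82 E6 89 9C E0 B3 8D F0 B5 BB 9C F0 9F A7 8F

U+9F0C: 3-byte form → E9 BC 8C.
U+F8BC: 3-byte form → EF A2 BC.
U+3942: 3-byte form → E3 A5 82.
U+625C: 3-byte form → E6 89 9C.
U+0CCD: 3-byte form → E0 B3 8D.
U+35EDC: 4-byte form → F0 B5 BB 9C.
U+1F9CF: 4-byte form → F0 9F A7 8F.
Concatenated (23 bytes): E9 BC 8C EF A2 BC E3 A5 82 E6 89 9C E0 B3 8D F0 B5 BB 9C F0 9F A7 8F.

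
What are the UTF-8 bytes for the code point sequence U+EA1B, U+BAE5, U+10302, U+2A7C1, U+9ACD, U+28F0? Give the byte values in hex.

EE A8 9B EB AB A5 F0 90 8C 82 F0 AA 9F 81 E9 AB 8D E2 A3 B0

U+EA1B: 3-byte form → EE A8 9B.
U+BAE5: 3-byte form → EB AB A5.
U+10302: 4-byte form → F0 90 8C 82.
U+2A7C1: 4-byte form → F0 AA 9F 81.
U+9ACD: 3-byte form → E9 AB 8D.
U+28F0: 3-byte form → E2 A3 B0.
Concatenated (20 bytes): EE A8 9B EB AB A5 F0 90 8C 82 F0 AA 9F 81 E9 AB 8D E2 A3 B0.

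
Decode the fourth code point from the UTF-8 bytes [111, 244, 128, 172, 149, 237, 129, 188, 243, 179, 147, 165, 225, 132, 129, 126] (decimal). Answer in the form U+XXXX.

U+F34E5

Offset 0: leading byte 0x6F = 01101111 → 1-byte char #1 = 6F.
Offset 1: leading byte 0xF4 = 11110100 → 4-byte char #2 = F4 80 AC 95.
Offset 5: leading byte 0xED = 11101101 → 3-byte char #3 = ED 81 BC.
Offset 8: leading byte 0xF3 = 11110011 → 4-byte char #4 = F3 B3 93 A5.
Leading byte 0xF3 = 11110011 matches 11110xxx → 4-byte sequence.
Byte 1: 0xF3 = 11110011, payload 011 (3 bits).
Byte 2: 0xB3 = 10110011 (10xxxxxx ✓), payload 110011.
Byte 3: 0x93 = 10010011 (10xxxxxx ✓), payload 010011.
Byte 4: 0xA5 = 10100101 (10xxxxxx ✓), payload 100101.
Concatenate: 011110011010011100101 = 0xF34E5 (21 bits → U+F34E5).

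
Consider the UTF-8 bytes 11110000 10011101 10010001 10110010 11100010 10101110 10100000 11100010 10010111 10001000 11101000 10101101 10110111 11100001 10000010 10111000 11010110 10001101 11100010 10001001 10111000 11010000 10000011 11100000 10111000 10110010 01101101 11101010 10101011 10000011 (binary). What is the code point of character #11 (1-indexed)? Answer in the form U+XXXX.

U+AAC3

Offset 0: leading byte 0xF0 = 11110000 → 4-byte char #1 = F0 9D 91 B2.
Offset 4: leading byte 0xE2 = 11100010 → 3-byte char #2 = E2 AE A0.
Offset 7: leading byte 0xE2 = 11100010 → 3-byte char #3 = E2 97 88.
Offset 10: leading byte 0xE8 = 11101000 → 3-byte char #4 = E8 AD B7.
Offset 13: leading byte 0xE1 = 11100001 → 3-byte char #5 = E1 82 B8.
Offset 16: leading byte 0xD6 = 11010110 → 2-byte char #6 = D6 8D.
Offset 18: leading byte 0xE2 = 11100010 → 3-byte char #7 = E2 89 B8.
Offset 21: leading byte 0xD0 = 11010000 → 2-byte char #8 = D0 83.
Offset 23: leading byte 0xE0 = 11100000 → 3-byte char #9 = E0 B8 B2.
Offset 26: leading byte 0x6D = 01101101 → 1-byte char #10 = 6D.
Offset 27: leading byte 0xEA = 11101010 → 3-byte char #11 = EA AB 83.
Leading byte 0xEA = 11101010 matches 1110xxxx → 3-byte sequence.
Byte 1: 0xEA = 11101010, payload 1010 (4 bits).
Byte 2: 0xAB = 10101011 (10xxxxxx ✓), payload 101011.
Byte 3: 0x83 = 10000011 (10xxxxxx ✓), payload 000011.
Concatenate: 1010101011000011 = 0xAAC3 (16 bits → U+AAC3).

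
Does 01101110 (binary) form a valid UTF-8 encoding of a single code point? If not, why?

valid

Leading byte 0x6E = 01101110 → 1-byte form.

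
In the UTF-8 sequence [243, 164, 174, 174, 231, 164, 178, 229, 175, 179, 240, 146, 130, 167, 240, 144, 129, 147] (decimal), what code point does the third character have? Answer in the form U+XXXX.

Offset 0: leading byte 0xF3 = 11110011 → 4-byte char #1 = F3 A4 AE AE.
Offset 4: leading byte 0xE7 = 11100111 → 3-byte char #2 = E7 A4 B2.
Offset 7: leading byte 0xE5 = 11100101 → 3-byte char #3 = E5 AF B3.
Leading byte 0xE5 = 11100101 matches 1110xxxx → 3-byte sequence.
Byte 1: 0xE5 = 11100101, payload 0101 (4 bits).
Byte 2: 0xAF = 10101111 (10xxxxxx ✓), payload 101111.
Byte 3: 0xB3 = 10110011 (10xxxxxx ✓), payload 110011.
Concatenate: 0101101111110011 = 0x5BF3 (16 bits → U+5BF3).

U+5BF3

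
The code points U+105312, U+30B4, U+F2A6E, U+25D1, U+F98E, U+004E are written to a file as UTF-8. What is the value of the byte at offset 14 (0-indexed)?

U+105312 → 4-byte form F4 85 8C 92 at offsets 0–3.
U+30B4 → 3-byte form E3 82 B4 at offsets 4–6.
U+F2A6E → 4-byte form F3 B2 A9 AE at offsets 7–10.
U+25D1 → 3-byte form E2 97 91 at offsets 11–13.
U+F98E → 3-byte form EF A6 8E at offsets 14–16.
Offset 14 falls in char 5's range; it's byte 1 of EF A6 8E = 0xEF.

0xEF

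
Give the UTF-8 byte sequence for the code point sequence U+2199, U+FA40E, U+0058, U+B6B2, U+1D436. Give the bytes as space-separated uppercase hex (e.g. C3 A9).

U+2199: 3-byte form → E2 86 99.
U+FA40E: 4-byte form → F3 BA 90 8E.
U+0058: 1-byte form → 58.
U+B6B2: 3-byte form → EB 9A B2.
U+1D436: 4-byte form → F0 9D 90 B6.
Concatenated (15 bytes): E2 86 99 F3 BA 90 8E 58 EB 9A B2 F0 9D 90 B6.

E2 86 99 F3 BA 90 8E 58 EB 9A B2 F0 9D 90 B6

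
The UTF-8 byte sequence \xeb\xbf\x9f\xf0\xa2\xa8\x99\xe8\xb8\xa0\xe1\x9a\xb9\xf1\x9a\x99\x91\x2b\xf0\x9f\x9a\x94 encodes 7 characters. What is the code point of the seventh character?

U+1F694

Offset 0: leading byte 0xEB = 11101011 → 3-byte char #1 = EB BF 9F.
Offset 3: leading byte 0xF0 = 11110000 → 4-byte char #2 = F0 A2 A8 99.
Offset 7: leading byte 0xE8 = 11101000 → 3-byte char #3 = E8 B8 A0.
Offset 10: leading byte 0xE1 = 11100001 → 3-byte char #4 = E1 9A B9.
Offset 13: leading byte 0xF1 = 11110001 → 4-byte char #5 = F1 9A 99 91.
Offset 17: leading byte 0x2B = 00101011 → 1-byte char #6 = 2B.
Offset 18: leading byte 0xF0 = 11110000 → 4-byte char #7 = F0 9F 9A 94.
Leading byte 0xF0 = 11110000 matches 11110xxx → 4-byte sequence.
Byte 1: 0xF0 = 11110000, payload 000 (3 bits).
Byte 2: 0x9F = 10011111 (10xxxxxx ✓), payload 011111.
Byte 3: 0x9A = 10011010 (10xxxxxx ✓), payload 011010.
Byte 4: 0x94 = 10010100 (10xxxxxx ✓), payload 010100.
Concatenate: 000011111011010010100 = 0x1F694 (21 bits → U+1F694).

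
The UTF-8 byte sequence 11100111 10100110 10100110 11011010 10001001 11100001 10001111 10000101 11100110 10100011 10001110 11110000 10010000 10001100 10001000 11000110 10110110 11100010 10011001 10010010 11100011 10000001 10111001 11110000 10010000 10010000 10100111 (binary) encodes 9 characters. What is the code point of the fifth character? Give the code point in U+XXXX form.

Offset 0: leading byte 0xE7 = 11100111 → 3-byte char #1 = E7 A6 A6.
Offset 3: leading byte 0xDA = 11011010 → 2-byte char #2 = DA 89.
Offset 5: leading byte 0xE1 = 11100001 → 3-byte char #3 = E1 8F 85.
Offset 8: leading byte 0xE6 = 11100110 → 3-byte char #4 = E6 A3 8E.
Offset 11: leading byte 0xF0 = 11110000 → 4-byte char #5 = F0 90 8C 88.
Leading byte 0xF0 = 11110000 matches 11110xxx → 4-byte sequence.
Byte 1: 0xF0 = 11110000, payload 000 (3 bits).
Byte 2: 0x90 = 10010000 (10xxxxxx ✓), payload 010000.
Byte 3: 0x8C = 10001100 (10xxxxxx ✓), payload 001100.
Byte 4: 0x88 = 10001000 (10xxxxxx ✓), payload 001000.
Concatenate: 000010000001100001000 = 0x10308 (21 bits → U+10308).

U+10308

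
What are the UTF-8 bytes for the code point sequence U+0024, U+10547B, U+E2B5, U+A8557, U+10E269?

U+0024: 1-byte form → 24.
U+10547B: 4-byte form → F4 85 91 BB.
U+E2B5: 3-byte form → EE 8A B5.
U+A8557: 4-byte form → F2 A8 95 97.
U+10E269: 4-byte form → F4 8E 89 A9.
Concatenated (16 bytes): 24 F4 85 91 BB EE 8A B5 F2 A8 95 97 F4 8E 89 A9.

24 F4 85 91 BB EE 8A B5 F2 A8 95 97 F4 8E 89 A9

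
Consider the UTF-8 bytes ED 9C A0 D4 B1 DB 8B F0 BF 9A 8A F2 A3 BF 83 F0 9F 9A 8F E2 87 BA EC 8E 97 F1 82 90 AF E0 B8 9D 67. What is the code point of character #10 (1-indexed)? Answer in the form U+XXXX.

U+0E1D

Offset 0: leading byte 0xED = 11101101 → 3-byte char #1 = ED 9C A0.
Offset 3: leading byte 0xD4 = 11010100 → 2-byte char #2 = D4 B1.
Offset 5: leading byte 0xDB = 11011011 → 2-byte char #3 = DB 8B.
Offset 7: leading byte 0xF0 = 11110000 → 4-byte char #4 = F0 BF 9A 8A.
Offset 11: leading byte 0xF2 = 11110010 → 4-byte char #5 = F2 A3 BF 83.
Offset 15: leading byte 0xF0 = 11110000 → 4-byte char #6 = F0 9F 9A 8F.
Offset 19: leading byte 0xE2 = 11100010 → 3-byte char #7 = E2 87 BA.
Offset 22: leading byte 0xEC = 11101100 → 3-byte char #8 = EC 8E 97.
Offset 25: leading byte 0xF1 = 11110001 → 4-byte char #9 = F1 82 90 AF.
Offset 29: leading byte 0xE0 = 11100000 → 3-byte char #10 = E0 B8 9D.
Leading byte 0xE0 = 11100000 matches 1110xxxx → 3-byte sequence.
Byte 1: 0xE0 = 11100000, payload 0000 (4 bits).
Byte 2: 0xB8 = 10111000 (10xxxxxx ✓), payload 111000.
Byte 3: 0x9D = 10011101 (10xxxxxx ✓), payload 011101.
Concatenate: 0000111000011101 = 0xE1D (16 bits → U+0E1D).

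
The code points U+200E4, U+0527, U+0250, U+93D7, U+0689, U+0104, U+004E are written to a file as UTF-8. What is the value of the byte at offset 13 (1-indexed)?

1-indexed offset 13 is 0-indexed offset 12.
U+200E4 → 4-byte form F0 A0 83 A4 at offsets 0–3.
U+0527 → 2-byte form D4 A7 at offsets 4–5.
U+0250 → 2-byte form C9 90 at offsets 6–7.
U+93D7 → 3-byte form E9 8F 97 at offsets 8–10.
U+0689 → 2-byte form DA 89 at offsets 11–12.
Offset 12 falls in char 5's range; it's byte 2 of DA 89 = 0x89.

0x89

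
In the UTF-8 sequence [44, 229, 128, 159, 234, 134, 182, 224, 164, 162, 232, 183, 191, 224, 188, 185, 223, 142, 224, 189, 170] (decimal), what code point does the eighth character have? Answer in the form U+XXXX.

Offset 0: leading byte 0x2C = 00101100 → 1-byte char #1 = 2C.
Offset 1: leading byte 0xE5 = 11100101 → 3-byte char #2 = E5 80 9F.
Offset 4: leading byte 0xEA = 11101010 → 3-byte char #3 = EA 86 B6.
Offset 7: leading byte 0xE0 = 11100000 → 3-byte char #4 = E0 A4 A2.
Offset 10: leading byte 0xE8 = 11101000 → 3-byte char #5 = E8 B7 BF.
Offset 13: leading byte 0xE0 = 11100000 → 3-byte char #6 = E0 BC B9.
Offset 16: leading byte 0xDF = 11011111 → 2-byte char #7 = DF 8E.
Offset 18: leading byte 0xE0 = 11100000 → 3-byte char #8 = E0 BD AA.
Leading byte 0xE0 = 11100000 matches 1110xxxx → 3-byte sequence.
Byte 1: 0xE0 = 11100000, payload 0000 (4 bits).
Byte 2: 0xBD = 10111101 (10xxxxxx ✓), payload 111101.
Byte 3: 0xAA = 10101010 (10xxxxxx ✓), payload 101010.
Concatenate: 0000111101101010 = 0xF6A (16 bits → U+0F6A).

U+0F6A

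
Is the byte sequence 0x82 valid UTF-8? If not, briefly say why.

Byte 0x82 = 10000010 has the form 10xxxxxx — a continuation byte — but there is no preceding leading byte.

invalid (continuation byte with no leading byte)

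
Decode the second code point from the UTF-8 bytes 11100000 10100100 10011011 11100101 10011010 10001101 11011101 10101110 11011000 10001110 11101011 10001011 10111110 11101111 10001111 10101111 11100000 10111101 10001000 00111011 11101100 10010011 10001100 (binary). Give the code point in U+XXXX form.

Offset 0: leading byte 0xE0 = 11100000 → 3-byte char #1 = E0 A4 9B.
Offset 3: leading byte 0xE5 = 11100101 → 3-byte char #2 = E5 9A 8D.
Leading byte 0xE5 = 11100101 matches 1110xxxx → 3-byte sequence.
Byte 1: 0xE5 = 11100101, payload 0101 (4 bits).
Byte 2: 0x9A = 10011010 (10xxxxxx ✓), payload 011010.
Byte 3: 0x8D = 10001101 (10xxxxxx ✓), payload 001101.
Concatenate: 0101011010001101 = 0x568D (16 bits → U+568D).

U+568D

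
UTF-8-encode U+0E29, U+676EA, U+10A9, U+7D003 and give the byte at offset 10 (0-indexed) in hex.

U+0E29 → 3-byte form E0 B8 A9 at offsets 0–2.
U+676EA → 4-byte form F1 A7 9B AA at offsets 3–6.
U+10A9 → 3-byte form E1 82 A9 at offsets 7–9.
U+7D003 → 4-byte form F1 BD 80 83 at offsets 10–13.
Offset 10 falls in char 4's range; it's byte 1 of F1 BD 80 83 = 0xF1.

0xF1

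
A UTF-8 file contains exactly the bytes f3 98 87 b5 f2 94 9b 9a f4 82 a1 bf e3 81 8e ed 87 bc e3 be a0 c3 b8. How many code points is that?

Byte at offset 0: 0xF3 = 11110011 → 4-byte char (#1). Advance 4.
Byte at offset 4: 0xF2 = 11110010 → 4-byte char (#2). Advance 4.
Byte at offset 8: 0xF4 = 11110100 → 4-byte char (#3). Advance 4.
Byte at offset 12: 0xE3 = 11100011 → 3-byte char (#4). Advance 3.
Byte at offset 15: 0xED = 11101101 → 3-byte char (#5). Advance 3.
Byte at offset 18: 0xE3 = 11100011 → 3-byte char (#6). Advance 3.
Byte at offset 21: 0xC3 = 11000011 → 2-byte char (#7). Advance 2.
Reached end at offset 23 after 7 code points.

7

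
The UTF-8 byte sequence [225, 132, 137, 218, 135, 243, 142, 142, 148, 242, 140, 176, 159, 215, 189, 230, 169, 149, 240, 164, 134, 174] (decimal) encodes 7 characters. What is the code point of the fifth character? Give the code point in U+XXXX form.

Offset 0: leading byte 0xE1 = 11100001 → 3-byte char #1 = E1 84 89.
Offset 3: leading byte 0xDA = 11011010 → 2-byte char #2 = DA 87.
Offset 5: leading byte 0xF3 = 11110011 → 4-byte char #3 = F3 8E 8E 94.
Offset 9: leading byte 0xF2 = 11110010 → 4-byte char #4 = F2 8C B0 9F.
Offset 13: leading byte 0xD7 = 11010111 → 2-byte char #5 = D7 BD.
Leading byte 0xD7 = 11010111 matches 110xxxxx → 2-byte sequence.
Byte 1: 0xD7 = 11010111, payload 10111 (5 bits).
Byte 2: 0xBD = 10111101 (10xxxxxx ✓), payload 111101.
Concatenate: 10111111101 = 0x5FD (11 bits → U+05FD).

U+05FD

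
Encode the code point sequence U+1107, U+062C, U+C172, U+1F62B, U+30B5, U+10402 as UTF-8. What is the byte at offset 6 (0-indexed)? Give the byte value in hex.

0x85

U+1107 → 3-byte form E1 84 87 at offsets 0–2.
U+062C → 2-byte form D8 AC at offsets 3–4.
U+C172 → 3-byte form EC 85 B2 at offsets 5–7.
Offset 6 falls in char 3's range; it's byte 2 of EC 85 B2 = 0x85.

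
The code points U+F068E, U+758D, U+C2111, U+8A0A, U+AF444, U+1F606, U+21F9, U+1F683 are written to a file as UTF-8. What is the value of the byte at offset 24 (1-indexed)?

1-indexed offset 24 is 0-indexed offset 23.
U+F068E → 4-byte form F3 B0 9A 8E at offsets 0–3.
U+758D → 3-byte form E7 96 8D at offsets 4–6.
U+C2111 → 4-byte form F3 82 84 91 at offsets 7–10.
U+8A0A → 3-byte form E8 A8 8A at offsets 11–13.
U+AF444 → 4-byte form F2 AF 91 84 at offsets 14–17.
U+1F606 → 4-byte form F0 9F 98 86 at offsets 18–21.
U+21F9 → 3-byte form E2 87 B9 at offsets 22–24.
Offset 23 falls in char 7's range; it's byte 2 of E2 87 B9 = 0x87.

0x87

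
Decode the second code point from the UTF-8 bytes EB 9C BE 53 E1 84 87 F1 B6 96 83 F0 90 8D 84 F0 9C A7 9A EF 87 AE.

Offset 0: leading byte 0xEB = 11101011 → 3-byte char #1 = EB 9C BE.
Offset 3: leading byte 0x53 = 01010011 → 1-byte char #2 = 53.
Leading byte 0x53 = 01010011 matches 0xxxxxxx → 1-byte sequence.
Byte 1: 0x53 = 01010011, payload 1010011 (7 bits).
Concatenate: 1010011 = 0x53 (7 bits → U+0053).

U+0053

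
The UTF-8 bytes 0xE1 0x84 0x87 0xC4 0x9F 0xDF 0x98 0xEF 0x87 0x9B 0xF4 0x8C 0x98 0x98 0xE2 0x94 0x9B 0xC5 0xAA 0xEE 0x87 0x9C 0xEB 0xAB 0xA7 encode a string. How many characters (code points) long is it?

Byte at offset 0: 0xE1 = 11100001 → 3-byte char (#1). Advance 3.
Byte at offset 3: 0xC4 = 11000100 → 2-byte char (#2). Advance 2.
Byte at offset 5: 0xDF = 11011111 → 2-byte char (#3). Advance 2.
Byte at offset 7: 0xEF = 11101111 → 3-byte char (#4). Advance 3.
Byte at offset 10: 0xF4 = 11110100 → 4-byte char (#5). Advance 4.
Byte at offset 14: 0xE2 = 11100010 → 3-byte char (#6). Advance 3.
Byte at offset 17: 0xC5 = 11000101 → 2-byte char (#7). Advance 2.
Byte at offset 19: 0xEE = 11101110 → 3-byte char (#8). Advance 3.
Byte at offset 22: 0xEB = 11101011 → 3-byte char (#9). Advance 3.
Reached end at offset 25 after 9 code points.

9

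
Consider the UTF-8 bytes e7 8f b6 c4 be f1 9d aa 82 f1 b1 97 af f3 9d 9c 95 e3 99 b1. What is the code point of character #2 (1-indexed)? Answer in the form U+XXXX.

Offset 0: leading byte 0xE7 = 11100111 → 3-byte char #1 = E7 8F B6.
Offset 3: leading byte 0xC4 = 11000100 → 2-byte char #2 = C4 BE.
Leading byte 0xC4 = 11000100 matches 110xxxxx → 2-byte sequence.
Byte 1: 0xC4 = 11000100, payload 00100 (5 bits).
Byte 2: 0xBE = 10111110 (10xxxxxx ✓), payload 111110.
Concatenate: 00100111110 = 0x13E (11 bits → U+013E).

U+013E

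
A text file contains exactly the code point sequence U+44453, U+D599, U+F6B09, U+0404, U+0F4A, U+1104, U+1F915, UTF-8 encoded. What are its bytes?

U+44453: 4-byte form → F1 84 91 93.
U+D599: 3-byte form → ED 96 99.
U+F6B09: 4-byte form → F3 B6 AC 89.
U+0404: 2-byte form → D0 84.
U+0F4A: 3-byte form → E0 BD 8A.
U+1104: 3-byte form → E1 84 84.
U+1F915: 4-byte form → F0 9F A4 95.
Concatenated (23 bytes): F1 84 91 93 ED 96 99 F3 B6 AC 89 D0 84 E0 BD 8A E1 84 84 F0 9F A4 95.

F1 84 91 93 ED 96 99 F3 B6 AC 89 D0 84 E0 BD 8A E1 84 84 F0 9F A4 95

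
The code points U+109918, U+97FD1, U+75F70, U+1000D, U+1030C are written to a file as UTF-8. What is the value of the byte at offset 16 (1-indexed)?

0x8D

1-indexed offset 16 is 0-indexed offset 15.
U+109918 → 4-byte form F4 89 A4 98 at offsets 0–3.
U+97FD1 → 4-byte form F2 97 BF 91 at offsets 4–7.
U+75F70 → 4-byte form F1 B5 BD B0 at offsets 8–11.
U+1000D → 4-byte form F0 90 80 8D at offsets 12–15.
Offset 15 falls in char 4's range; it's byte 4 of F0 90 80 8D = 0x8D.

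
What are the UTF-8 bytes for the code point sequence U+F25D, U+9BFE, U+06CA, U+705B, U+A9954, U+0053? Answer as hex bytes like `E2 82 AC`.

U+F25D: 3-byte form → EF 89 9D.
U+9BFE: 3-byte form → E9 AF BE.
U+06CA: 2-byte form → DB 8A.
U+705B: 3-byte form → E7 81 9B.
U+A9954: 4-byte form → F2 A9 A5 94.
U+0053: 1-byte form → 53.
Concatenated (16 bytes): EF 89 9D E9 AF BE DB 8A E7 81 9B F2 A9 A5 94 53.

EF 89 9D E9 AF BE DB 8A E7 81 9B F2 A9 A5 94 53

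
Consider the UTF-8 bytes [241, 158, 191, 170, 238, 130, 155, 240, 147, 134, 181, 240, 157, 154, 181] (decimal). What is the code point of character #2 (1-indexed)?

U+E09B

Offset 0: leading byte 0xF1 = 11110001 → 4-byte char #1 = F1 9E BF AA.
Offset 4: leading byte 0xEE = 11101110 → 3-byte char #2 = EE 82 9B.
Leading byte 0xEE = 11101110 matches 1110xxxx → 3-byte sequence.
Byte 1: 0xEE = 11101110, payload 1110 (4 bits).
Byte 2: 0x82 = 10000010 (10xxxxxx ✓), payload 000010.
Byte 3: 0x9B = 10011011 (10xxxxxx ✓), payload 011011.
Concatenate: 1110000010011011 = 0xE09B (16 bits → U+E09B).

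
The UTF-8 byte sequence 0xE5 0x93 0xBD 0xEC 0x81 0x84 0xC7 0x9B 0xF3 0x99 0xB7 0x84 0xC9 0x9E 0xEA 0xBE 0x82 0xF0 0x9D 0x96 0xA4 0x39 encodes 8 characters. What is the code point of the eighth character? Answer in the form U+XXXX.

Offset 0: leading byte 0xE5 = 11100101 → 3-byte char #1 = E5 93 BD.
Offset 3: leading byte 0xEC = 11101100 → 3-byte char #2 = EC 81 84.
Offset 6: leading byte 0xC7 = 11000111 → 2-byte char #3 = C7 9B.
Offset 8: leading byte 0xF3 = 11110011 → 4-byte char #4 = F3 99 B7 84.
Offset 12: leading byte 0xC9 = 11001001 → 2-byte char #5 = C9 9E.
Offset 14: leading byte 0xEA = 11101010 → 3-byte char #6 = EA BE 82.
Offset 17: leading byte 0xF0 = 11110000 → 4-byte char #7 = F0 9D 96 A4.
Offset 21: leading byte 0x39 = 00111001 → 1-byte char #8 = 39.
Leading byte 0x39 = 00111001 matches 0xxxxxxx → 1-byte sequence.
Byte 1: 0x39 = 00111001, payload 0111001 (7 bits).
Concatenate: 0111001 = 0x39 (7 bits → U+0039).

U+0039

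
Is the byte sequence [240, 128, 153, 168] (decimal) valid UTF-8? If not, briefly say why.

invalid (overlong encoding)

Leading byte 0xF0 = 11110000 → 4-byte form.
Continuation bytes all match 10xxxxxx. Payload decodes to 0x668.
But 0x668 < 0x10000, the minimum for a 4-byte sequence — this is an overlong encoding.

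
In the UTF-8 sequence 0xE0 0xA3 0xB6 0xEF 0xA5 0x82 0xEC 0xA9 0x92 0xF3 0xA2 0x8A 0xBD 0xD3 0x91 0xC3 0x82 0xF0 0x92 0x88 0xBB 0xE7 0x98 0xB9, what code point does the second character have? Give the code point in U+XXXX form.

Offset 0: leading byte 0xE0 = 11100000 → 3-byte char #1 = E0 A3 B6.
Offset 3: leading byte 0xEF = 11101111 → 3-byte char #2 = EF A5 82.
Leading byte 0xEF = 11101111 matches 1110xxxx → 3-byte sequence.
Byte 1: 0xEF = 11101111, payload 1111 (4 bits).
Byte 2: 0xA5 = 10100101 (10xxxxxx ✓), payload 100101.
Byte 3: 0x82 = 10000010 (10xxxxxx ✓), payload 000010.
Concatenate: 1111100101000010 = 0xF942 (16 bits → U+F942).

U+F942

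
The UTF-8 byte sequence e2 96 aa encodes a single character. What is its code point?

Leading byte 0xE2 = 11100010 matches 1110xxxx → 3-byte sequence.
Byte 1: 0xE2 = 11100010, payload 0010 (4 bits).
Byte 2: 0x96 = 10010110 (10xxxxxx ✓), payload 010110.
Byte 3: 0xAA = 10101010 (10xxxxxx ✓), payload 101010.
Concatenate: 0010010110101010 = 0x25AA (16 bits → U+25AA).

U+25AA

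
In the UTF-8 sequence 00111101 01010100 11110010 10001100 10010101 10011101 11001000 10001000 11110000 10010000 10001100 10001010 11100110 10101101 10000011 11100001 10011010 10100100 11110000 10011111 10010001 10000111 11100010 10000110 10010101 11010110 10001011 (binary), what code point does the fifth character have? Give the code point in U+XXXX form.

U+1030A

Offset 0: leading byte 0x3D = 00111101 → 1-byte char #1 = 3D.
Offset 1: leading byte 0x54 = 01010100 → 1-byte char #2 = 54.
Offset 2: leading byte 0xF2 = 11110010 → 4-byte char #3 = F2 8C 95 9D.
Offset 6: leading byte 0xC8 = 11001000 → 2-byte char #4 = C8 88.
Offset 8: leading byte 0xF0 = 11110000 → 4-byte char #5 = F0 90 8C 8A.
Leading byte 0xF0 = 11110000 matches 11110xxx → 4-byte sequence.
Byte 1: 0xF0 = 11110000, payload 000 (3 bits).
Byte 2: 0x90 = 10010000 (10xxxxxx ✓), payload 010000.
Byte 3: 0x8C = 10001100 (10xxxxxx ✓), payload 001100.
Byte 4: 0x8A = 10001010 (10xxxxxx ✓), payload 001010.
Concatenate: 000010000001100001010 = 0x1030A (21 bits → U+1030A).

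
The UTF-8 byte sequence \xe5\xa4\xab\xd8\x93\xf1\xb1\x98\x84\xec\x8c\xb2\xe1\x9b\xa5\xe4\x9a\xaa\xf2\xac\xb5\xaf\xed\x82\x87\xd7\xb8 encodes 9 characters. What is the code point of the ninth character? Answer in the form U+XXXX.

Offset 0: leading byte 0xE5 = 11100101 → 3-byte char #1 = E5 A4 AB.
Offset 3: leading byte 0xD8 = 11011000 → 2-byte char #2 = D8 93.
Offset 5: leading byte 0xF1 = 11110001 → 4-byte char #3 = F1 B1 98 84.
Offset 9: leading byte 0xEC = 11101100 → 3-byte char #4 = EC 8C B2.
Offset 12: leading byte 0xE1 = 11100001 → 3-byte char #5 = E1 9B A5.
Offset 15: leading byte 0xE4 = 11100100 → 3-byte char #6 = E4 9A AA.
Offset 18: leading byte 0xF2 = 11110010 → 4-byte char #7 = F2 AC B5 AF.
Offset 22: leading byte 0xED = 11101101 → 3-byte char #8 = ED 82 87.
Offset 25: leading byte 0xD7 = 11010111 → 2-byte char #9 = D7 B8.
Leading byte 0xD7 = 11010111 matches 110xxxxx → 2-byte sequence.
Byte 1: 0xD7 = 11010111, payload 10111 (5 bits).
Byte 2: 0xB8 = 10111000 (10xxxxxx ✓), payload 111000.
Concatenate: 10111111000 = 0x5F8 (11 bits → U+05F8).

U+05F8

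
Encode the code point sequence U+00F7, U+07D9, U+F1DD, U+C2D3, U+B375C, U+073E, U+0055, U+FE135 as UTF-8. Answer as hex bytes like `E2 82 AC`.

U+00F7: 2-byte form → C3 B7.
U+07D9: 2-byte form → DF 99.
U+F1DD: 3-byte form → EF 87 9D.
U+C2D3: 3-byte form → EC 8B 93.
U+B375C: 4-byte form → F2 B3 9D 9C.
U+073E: 2-byte form → DC BE.
U+0055: 1-byte form → 55.
U+FE135: 4-byte form → F3 BE 84 B5.
Concatenated (21 bytes): C3 B7 DF 99 EF 87 9D EC 8B 93 F2 B3 9D 9C DC BE 55 F3 BE 84 B5.

C3 B7 DF 99 EF 87 9D EC 8B 93 F2 B3 9D 9C DC BE 55 F3 BE 84 B5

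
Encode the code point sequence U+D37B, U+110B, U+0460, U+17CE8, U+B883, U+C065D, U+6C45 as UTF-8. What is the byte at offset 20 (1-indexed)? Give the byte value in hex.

0xE6

1-indexed offset 20 is 0-indexed offset 19.
U+D37B → 3-byte form ED 8D BB at offsets 0–2.
U+110B → 3-byte form E1 84 8B at offsets 3–5.
U+0460 → 2-byte form D1 A0 at offsets 6–7.
U+17CE8 → 4-byte form F0 97 B3 A8 at offsets 8–11.
U+B883 → 3-byte form EB A2 83 at offsets 12–14.
U+C065D → 4-byte form F3 80 99 9D at offsets 15–18.
U+6C45 → 3-byte form E6 B1 85 at offsets 19–21.
Offset 19 falls in char 7's range; it's byte 1 of E6 B1 85 = 0xE6.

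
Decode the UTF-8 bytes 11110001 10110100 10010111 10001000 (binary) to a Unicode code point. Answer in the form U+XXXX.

Leading byte 0xF1 = 11110001 matches 11110xxx → 4-byte sequence.
Byte 1: 0xF1 = 11110001, payload 001 (3 bits).
Byte 2: 0xB4 = 10110100 (10xxxxxx ✓), payload 110100.
Byte 3: 0x97 = 10010111 (10xxxxxx ✓), payload 010111.
Byte 4: 0x88 = 10001000 (10xxxxxx ✓), payload 001000.
Concatenate: 001110100010111001000 = 0x745C8 (21 bits → U+745C8).

U+745C8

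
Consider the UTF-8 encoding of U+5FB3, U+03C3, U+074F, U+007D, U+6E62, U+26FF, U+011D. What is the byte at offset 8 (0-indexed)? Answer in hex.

0xE6

U+5FB3 → 3-byte form E5 BE B3 at offsets 0–2.
U+03C3 → 2-byte form CF 83 at offsets 3–4.
U+074F → 2-byte form DD 8F at offsets 5–6.
U+007D → 1-byte form 7D at offsets 7–7.
U+6E62 → 3-byte form E6 B9 A2 at offsets 8–10.
Offset 8 falls in char 5's range; it's byte 1 of E6 B9 A2 = 0xE6.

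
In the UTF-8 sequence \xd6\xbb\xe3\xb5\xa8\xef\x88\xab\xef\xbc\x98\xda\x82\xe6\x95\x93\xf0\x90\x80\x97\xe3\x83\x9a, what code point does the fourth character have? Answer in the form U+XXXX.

U+FF18

Offset 0: leading byte 0xD6 = 11010110 → 2-byte char #1 = D6 BB.
Offset 2: leading byte 0xE3 = 11100011 → 3-byte char #2 = E3 B5 A8.
Offset 5: leading byte 0xEF = 11101111 → 3-byte char #3 = EF 88 AB.
Offset 8: leading byte 0xEF = 11101111 → 3-byte char #4 = EF BC 98.
Leading byte 0xEF = 11101111 matches 1110xxxx → 3-byte sequence.
Byte 1: 0xEF = 11101111, payload 1111 (4 bits).
Byte 2: 0xBC = 10111100 (10xxxxxx ✓), payload 111100.
Byte 3: 0x98 = 10011000 (10xxxxxx ✓), payload 011000.
Concatenate: 1111111100011000 = 0xFF18 (16 bits → U+FF18).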